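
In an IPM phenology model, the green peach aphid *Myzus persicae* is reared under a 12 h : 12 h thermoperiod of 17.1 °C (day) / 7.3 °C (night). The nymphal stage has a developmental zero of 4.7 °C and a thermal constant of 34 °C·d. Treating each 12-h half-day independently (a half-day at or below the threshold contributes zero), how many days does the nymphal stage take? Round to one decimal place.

Day half: max(0, 17.1 − 4.7) × 0.5 = 12.4 × 0.5 = 6.20 DD.
Night half: max(0, 7.3 − 4.7) × 0.5 = 2.6 × 0.5 = 1.30 DD.
Per 24 h: 7.50 DD/day.
Duration = 34 / 7.50 = 4.533 ≈ 4.5 days.

4.5 days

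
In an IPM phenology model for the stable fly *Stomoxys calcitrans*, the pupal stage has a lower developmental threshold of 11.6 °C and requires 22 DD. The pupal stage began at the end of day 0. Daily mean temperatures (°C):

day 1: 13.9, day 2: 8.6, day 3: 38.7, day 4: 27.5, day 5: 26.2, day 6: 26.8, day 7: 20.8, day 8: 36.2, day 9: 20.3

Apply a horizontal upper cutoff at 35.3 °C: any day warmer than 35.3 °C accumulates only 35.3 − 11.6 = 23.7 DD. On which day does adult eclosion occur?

day 3

Daily DD above 11.6 °C (capped at 23.7): 2.3, 0.0, 23.7, 15.9, 14.6, 15.2, 9.2, 23.7, 8.7.
Cumulative: 2.3, 2.3, 26.0, 41.9, 56.5, 71.7, 80.9, 104.6, 113.3.
The total first reaches 22 DD on day 3.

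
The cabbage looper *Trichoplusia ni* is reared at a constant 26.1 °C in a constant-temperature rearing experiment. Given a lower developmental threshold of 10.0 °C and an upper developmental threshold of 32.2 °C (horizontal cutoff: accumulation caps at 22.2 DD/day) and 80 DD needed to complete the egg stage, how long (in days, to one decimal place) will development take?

5.0 days

Daily accumulation = 26.1 − 10.0 = 16.1 DD/day.
Duration = 80 / 16.1 = 4.969 ≈ 5.0 days.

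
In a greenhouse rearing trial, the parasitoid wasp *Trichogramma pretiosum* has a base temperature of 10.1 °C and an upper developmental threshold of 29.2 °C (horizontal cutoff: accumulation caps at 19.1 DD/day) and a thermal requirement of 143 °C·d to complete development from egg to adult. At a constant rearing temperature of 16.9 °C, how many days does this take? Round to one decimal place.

21.0 days

Daily accumulation = 16.9 − 10.1 = 6.8 DD/day.
Duration = 143 / 6.8 = 21.029 ≈ 21.0 days.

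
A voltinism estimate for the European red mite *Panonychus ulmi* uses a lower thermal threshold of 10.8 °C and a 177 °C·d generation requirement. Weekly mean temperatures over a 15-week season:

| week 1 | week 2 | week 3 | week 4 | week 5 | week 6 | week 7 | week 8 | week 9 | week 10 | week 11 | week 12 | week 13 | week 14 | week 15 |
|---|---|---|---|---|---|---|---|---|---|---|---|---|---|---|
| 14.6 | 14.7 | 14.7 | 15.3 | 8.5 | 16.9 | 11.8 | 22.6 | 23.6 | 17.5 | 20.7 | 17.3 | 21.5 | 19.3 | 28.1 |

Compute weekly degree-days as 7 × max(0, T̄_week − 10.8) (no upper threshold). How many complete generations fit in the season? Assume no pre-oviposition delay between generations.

Weekly DD (7 × max(0, T̄ − 10.8)): 26.6, 27.3, 27.3, 31.5, 0.0, 42.7, 7.0, 82.6, 89.6, 46.9, 69.3, 45.5, 74.9, 59.5, 121.1.
Season total = 751.8 DD.
Complete generations = ⌊751.8 / 177⌋ = 4.

4 generations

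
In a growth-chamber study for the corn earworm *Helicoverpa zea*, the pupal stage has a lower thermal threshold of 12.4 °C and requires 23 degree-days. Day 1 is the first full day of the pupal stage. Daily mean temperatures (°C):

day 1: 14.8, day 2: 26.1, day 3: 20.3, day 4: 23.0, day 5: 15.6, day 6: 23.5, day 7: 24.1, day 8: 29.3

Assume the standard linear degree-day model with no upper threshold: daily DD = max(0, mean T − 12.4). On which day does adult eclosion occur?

Daily DD above 12.4 °C: 2.4, 13.7, 7.9, 10.6, 3.2, 11.1, 11.7, 16.9.
Cumulative: 2.4, 16.1, 24.0, 34.6, 37.8, 48.9, 60.6, 77.5.
The total first reaches 23 DD on day 3.

day 3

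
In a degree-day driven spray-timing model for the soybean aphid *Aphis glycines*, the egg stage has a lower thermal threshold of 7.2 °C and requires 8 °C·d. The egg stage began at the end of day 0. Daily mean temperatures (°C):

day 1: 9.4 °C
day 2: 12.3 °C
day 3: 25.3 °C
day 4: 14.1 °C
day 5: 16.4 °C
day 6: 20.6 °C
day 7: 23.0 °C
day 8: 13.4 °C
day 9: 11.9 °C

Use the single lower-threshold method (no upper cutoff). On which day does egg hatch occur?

Daily DD above 7.2 °C: 2.2, 5.1, 18.1, 6.9, 9.2, 13.4, 15.8, 6.2, 4.7.
Cumulative: 2.2, 7.3, 25.4, 32.3, 41.5, 54.9, 70.7, 76.9, 81.6.
The total first reaches 8 DD on day 3.

day 3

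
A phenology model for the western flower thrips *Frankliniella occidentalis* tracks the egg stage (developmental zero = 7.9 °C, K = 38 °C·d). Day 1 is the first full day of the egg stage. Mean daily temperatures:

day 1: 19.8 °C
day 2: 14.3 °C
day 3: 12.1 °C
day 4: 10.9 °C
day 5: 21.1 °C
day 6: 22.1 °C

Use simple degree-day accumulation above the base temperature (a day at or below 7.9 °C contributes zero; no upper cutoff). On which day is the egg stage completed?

day 5

Daily DD above 7.9 °C: 11.9, 6.4, 4.2, 3.0, 13.2, 14.2.
Cumulative: 11.9, 18.3, 22.5, 25.5, 38.7, 52.9.
The total first reaches 38 DD on day 5.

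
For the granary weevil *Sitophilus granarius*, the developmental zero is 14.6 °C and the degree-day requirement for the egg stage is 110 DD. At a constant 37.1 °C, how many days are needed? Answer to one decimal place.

4.9 days

Daily accumulation = 37.1 − 14.6 = 22.5 DD/day.
Duration = 110 / 22.5 = 4.889 ≈ 4.9 days.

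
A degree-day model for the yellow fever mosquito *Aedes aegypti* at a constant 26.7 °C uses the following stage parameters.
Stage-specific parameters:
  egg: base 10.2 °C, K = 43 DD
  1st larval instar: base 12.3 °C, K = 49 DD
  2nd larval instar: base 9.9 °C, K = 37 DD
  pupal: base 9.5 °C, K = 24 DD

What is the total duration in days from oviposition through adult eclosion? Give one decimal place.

egg: 43 / (26.7 − 10.2) = 43 / 16.5 = 2.606 d.
1st larval instar: 49 / (26.7 − 12.3) = 49 / 14.4 = 3.403 d.
2nd larval instar: 37 / (26.7 − 9.9) = 37 / 16.8 = 2.202 d.
pupal: 24 / (26.7 − 9.5) = 24 / 17.2 = 1.395 d.
Sum = 9.607 ≈ 9.6 days.

9.6 days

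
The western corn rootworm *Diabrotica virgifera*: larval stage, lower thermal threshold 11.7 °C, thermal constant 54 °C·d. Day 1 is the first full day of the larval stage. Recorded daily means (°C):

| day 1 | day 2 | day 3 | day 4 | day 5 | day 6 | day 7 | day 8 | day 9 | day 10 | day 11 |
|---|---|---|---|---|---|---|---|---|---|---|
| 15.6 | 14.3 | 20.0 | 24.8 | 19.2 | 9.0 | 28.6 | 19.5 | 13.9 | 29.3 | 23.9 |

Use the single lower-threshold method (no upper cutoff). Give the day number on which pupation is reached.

Daily DD above 11.7 °C: 3.9, 2.6, 8.3, 13.1, 7.5, 0.0, 16.9, 7.8, 2.2, 17.6, 12.2.
Cumulative: 3.9, 6.5, 14.8, 27.9, 35.4, 35.4, 52.3, 60.1, 62.3, 79.9, 92.1.
The total first reaches 54 DD on day 8.

day 8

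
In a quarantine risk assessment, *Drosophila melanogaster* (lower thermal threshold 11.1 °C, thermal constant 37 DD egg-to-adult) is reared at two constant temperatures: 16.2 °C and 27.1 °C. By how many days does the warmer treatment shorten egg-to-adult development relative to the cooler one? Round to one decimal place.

At 16.2 °C: 37 / (16.2 − 11.1) = 37 / 5.1 = 7.255 d.
At 27.1 °C: 37 / (27.1 − 11.1) = 37 / 16.0 = 2.312 d.
Difference = |7.255 − 2.312| = 4.942 ≈ 4.9 days.

4.9 days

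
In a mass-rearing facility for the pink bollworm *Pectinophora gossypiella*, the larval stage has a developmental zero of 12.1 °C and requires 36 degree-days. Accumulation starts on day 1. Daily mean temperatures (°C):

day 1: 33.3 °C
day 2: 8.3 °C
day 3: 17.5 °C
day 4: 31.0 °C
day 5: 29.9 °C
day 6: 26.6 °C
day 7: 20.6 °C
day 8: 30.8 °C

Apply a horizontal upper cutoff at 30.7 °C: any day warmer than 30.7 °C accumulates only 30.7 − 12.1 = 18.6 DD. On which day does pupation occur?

Daily DD above 12.1 °C (capped at 18.6): 18.6, 0.0, 5.4, 18.6, 17.8, 14.5, 8.5, 18.6.
Cumulative: 18.6, 18.6, 24.0, 42.6, 60.4, 74.9, 83.4, 102.0.
The total first reaches 36 DD on day 4.

day 4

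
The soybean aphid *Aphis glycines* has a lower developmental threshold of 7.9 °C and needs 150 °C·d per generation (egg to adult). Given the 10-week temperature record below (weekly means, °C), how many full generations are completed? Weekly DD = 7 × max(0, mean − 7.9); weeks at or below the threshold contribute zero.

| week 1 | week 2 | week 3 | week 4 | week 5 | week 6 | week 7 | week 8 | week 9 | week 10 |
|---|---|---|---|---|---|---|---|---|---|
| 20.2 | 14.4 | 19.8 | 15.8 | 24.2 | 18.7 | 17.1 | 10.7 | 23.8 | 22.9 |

5 generations

Weekly DD (7 × max(0, T̄ − 7.9)): 86.1, 45.5, 83.3, 55.3, 114.1, 75.6, 64.4, 19.6, 111.3, 105.0.
Season total = 760.2 DD.
Complete generations = ⌊760.2 / 150⌋ = 5.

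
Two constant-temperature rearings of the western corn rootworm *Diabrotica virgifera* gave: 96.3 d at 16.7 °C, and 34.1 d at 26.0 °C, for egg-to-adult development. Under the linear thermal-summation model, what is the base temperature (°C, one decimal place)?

Linear rate model ⇒ the product D·(T − T_b) is constant across temperatures.
96.3·(16.7 − T_b) = 34.1·(26.0 − T_b)
T_b = (96.3·16.7 − 34.1·26.0) / (96.3 − 34.1) = 721.61 / 62.2 = 11.601 °C ≈ 11.6 °C.

11.6 °C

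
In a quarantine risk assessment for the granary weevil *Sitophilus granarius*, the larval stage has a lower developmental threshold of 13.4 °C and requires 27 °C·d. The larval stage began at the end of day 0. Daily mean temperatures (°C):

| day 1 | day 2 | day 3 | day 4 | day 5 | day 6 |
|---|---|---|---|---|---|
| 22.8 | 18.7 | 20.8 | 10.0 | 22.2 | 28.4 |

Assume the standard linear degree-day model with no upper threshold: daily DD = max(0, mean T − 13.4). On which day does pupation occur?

day 5

Daily DD above 13.4 °C: 9.4, 5.3, 7.4, 0.0, 8.8, 15.0.
Cumulative: 9.4, 14.7, 22.1, 22.1, 30.9, 45.9.
The total first reaches 27 DD on day 5.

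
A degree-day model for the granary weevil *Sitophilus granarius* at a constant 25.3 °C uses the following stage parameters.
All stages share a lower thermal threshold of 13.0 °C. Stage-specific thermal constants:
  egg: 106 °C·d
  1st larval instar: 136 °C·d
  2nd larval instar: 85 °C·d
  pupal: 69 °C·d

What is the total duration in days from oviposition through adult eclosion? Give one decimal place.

Daily accumulation at 25.3 °C = 25.3 − 13.0 = 12.3 DD/day.
Total K = 106 + 136 + 85 + 69 = 396 DD.
Total duration = 396 / 12.3 = 32.195 ≈ 32.2 days.

32.2 days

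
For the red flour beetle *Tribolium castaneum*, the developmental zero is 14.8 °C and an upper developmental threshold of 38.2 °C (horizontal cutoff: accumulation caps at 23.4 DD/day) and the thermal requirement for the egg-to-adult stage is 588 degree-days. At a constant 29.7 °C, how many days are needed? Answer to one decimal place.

39.5 days

Daily accumulation = 29.7 − 14.8 = 14.9 DD/day.
Duration = 588 / 14.9 = 39.463 ≈ 39.5 days.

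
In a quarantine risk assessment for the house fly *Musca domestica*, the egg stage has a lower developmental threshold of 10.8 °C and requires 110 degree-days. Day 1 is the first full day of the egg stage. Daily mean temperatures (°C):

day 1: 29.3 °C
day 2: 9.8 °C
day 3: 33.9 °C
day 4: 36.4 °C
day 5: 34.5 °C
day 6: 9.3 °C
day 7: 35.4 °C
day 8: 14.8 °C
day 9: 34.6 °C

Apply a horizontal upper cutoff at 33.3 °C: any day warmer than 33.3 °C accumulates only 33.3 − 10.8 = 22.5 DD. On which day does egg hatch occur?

day 8

Daily DD above 10.8 °C (capped at 22.5): 18.5, 0.0, 22.5, 22.5, 22.5, 0.0, 22.5, 4.0, 22.5.
Cumulative: 18.5, 18.5, 41.0, 63.5, 86.0, 86.0, 108.5, 112.5, 135.0.
The total first reaches 110 DD on day 8.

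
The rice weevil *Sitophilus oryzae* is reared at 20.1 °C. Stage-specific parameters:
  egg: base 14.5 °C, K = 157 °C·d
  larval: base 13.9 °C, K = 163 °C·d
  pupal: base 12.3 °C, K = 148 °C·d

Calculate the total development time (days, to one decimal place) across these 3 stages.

egg: 157 / (20.1 − 14.5) = 157 / 5.6 = 28.036 d.
larval: 163 / (20.1 − 13.9) = 163 / 6.2 = 26.290 d.
pupal: 148 / (20.1 − 12.3) = 148 / 7.8 = 18.974 d.
Sum = 73.300 ≈ 73.3 days.

73.3 days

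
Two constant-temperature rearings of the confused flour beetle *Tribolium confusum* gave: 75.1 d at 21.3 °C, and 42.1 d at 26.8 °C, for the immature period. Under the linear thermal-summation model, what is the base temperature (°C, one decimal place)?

Equal thermal constants: D₁(T₁ − T_b) = D₂(T₂ − T_b).
75.1·(21.3 − T_b) = 42.1·(26.8 − T_b)
T_b = (75.1·21.3 − 42.1·26.8) / (75.1 − 42.1) = 471.35 / 33.0 = 14.283 °C ≈ 14.3 °C.

14.3 °C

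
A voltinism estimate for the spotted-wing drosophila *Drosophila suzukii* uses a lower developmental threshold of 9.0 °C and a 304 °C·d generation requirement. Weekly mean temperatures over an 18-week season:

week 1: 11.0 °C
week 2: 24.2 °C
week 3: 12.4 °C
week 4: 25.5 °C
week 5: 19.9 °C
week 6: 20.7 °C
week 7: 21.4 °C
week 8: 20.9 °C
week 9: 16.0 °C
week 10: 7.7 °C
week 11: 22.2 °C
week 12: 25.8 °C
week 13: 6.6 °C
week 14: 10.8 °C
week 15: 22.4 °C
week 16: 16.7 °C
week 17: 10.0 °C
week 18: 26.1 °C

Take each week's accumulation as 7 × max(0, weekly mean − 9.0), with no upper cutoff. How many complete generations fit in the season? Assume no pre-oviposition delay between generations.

Weekly DD (7 × max(0, T̄ − 9.0)): 14.0, 106.4, 23.8, 115.5, 76.3, 81.9, 86.8, 83.3, 49.0, 0.0, 92.4, 117.6, 0.0, 12.6, 93.8, 53.9, 7.0, 119.7.
Season total = 1134.0 DD.
Complete generations = ⌊1134.0 / 304⌋ = 3.

3 generations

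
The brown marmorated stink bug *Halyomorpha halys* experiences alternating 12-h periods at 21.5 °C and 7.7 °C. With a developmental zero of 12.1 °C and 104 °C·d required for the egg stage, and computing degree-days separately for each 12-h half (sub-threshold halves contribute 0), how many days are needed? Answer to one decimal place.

Day half: max(0, 21.5 − 12.1) × 0.5 = 9.4 × 0.5 = 4.70 DD.
Night half: max(0, 7.7 − 12.1) × 0.5 = 0.0 × 0.5 = 0.00 DD.
Per 24 h: 4.70 DD/day.
Duration = 104 / 4.70 = 22.128 ≈ 22.1 days.

22.1 days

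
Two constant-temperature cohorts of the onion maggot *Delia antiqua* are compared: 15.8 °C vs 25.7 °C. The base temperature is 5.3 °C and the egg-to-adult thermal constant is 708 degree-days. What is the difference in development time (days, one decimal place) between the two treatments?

At 15.8 °C: 708 / (15.8 − 5.3) = 708 / 10.5 = 67.429 d.
At 25.7 °C: 708 / (25.7 − 5.3) = 708 / 20.4 = 34.706 d.
Difference = |67.429 − 34.706| = 32.723 ≈ 32.7 days.

32.7 days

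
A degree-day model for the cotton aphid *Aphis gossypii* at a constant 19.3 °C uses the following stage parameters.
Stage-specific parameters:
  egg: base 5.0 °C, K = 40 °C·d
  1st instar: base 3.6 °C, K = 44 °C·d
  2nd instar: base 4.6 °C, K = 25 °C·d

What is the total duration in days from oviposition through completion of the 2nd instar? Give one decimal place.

egg: 40 / (19.3 − 5.0) = 40 / 14.3 = 2.797 d.
1st instar: 44 / (19.3 − 3.6) = 44 / 15.7 = 2.803 d.
2nd instar: 25 / (19.3 − 4.6) = 25 / 14.7 = 1.701 d.
Sum = 7.300 ≈ 7.3 days.

7.3 days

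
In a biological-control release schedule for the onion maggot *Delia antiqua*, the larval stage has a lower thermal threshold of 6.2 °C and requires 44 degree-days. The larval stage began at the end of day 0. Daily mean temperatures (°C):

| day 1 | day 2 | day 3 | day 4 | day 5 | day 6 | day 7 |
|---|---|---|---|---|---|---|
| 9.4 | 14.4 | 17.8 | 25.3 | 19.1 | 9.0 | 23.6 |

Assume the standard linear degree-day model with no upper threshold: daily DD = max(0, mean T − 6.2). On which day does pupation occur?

Daily DD above 6.2 °C: 3.2, 8.2, 11.6, 19.1, 12.9, 2.8, 17.4.
Cumulative: 3.2, 11.4, 23.0, 42.1, 55.0, 57.8, 75.2.
The total first reaches 44 DD on day 5.

day 5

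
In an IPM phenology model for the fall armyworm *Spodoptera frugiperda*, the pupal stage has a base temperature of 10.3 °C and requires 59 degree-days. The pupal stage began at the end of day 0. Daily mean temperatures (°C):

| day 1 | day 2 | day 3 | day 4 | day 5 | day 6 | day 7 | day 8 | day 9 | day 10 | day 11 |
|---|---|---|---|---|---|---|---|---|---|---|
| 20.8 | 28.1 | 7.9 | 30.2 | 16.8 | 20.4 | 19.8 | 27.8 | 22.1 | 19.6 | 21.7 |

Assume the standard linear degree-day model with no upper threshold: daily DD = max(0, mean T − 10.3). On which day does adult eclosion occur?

Daily DD above 10.3 °C: 10.5, 17.8, 0.0, 19.9, 6.5, 10.1, 9.5, 17.5, 11.8, 9.3, 11.4.
Cumulative: 10.5, 28.3, 28.3, 48.2, 54.7, 64.8, 74.3, 91.8, 103.6, 112.9, 124.3.
The total first reaches 59 DD on day 6.

day 6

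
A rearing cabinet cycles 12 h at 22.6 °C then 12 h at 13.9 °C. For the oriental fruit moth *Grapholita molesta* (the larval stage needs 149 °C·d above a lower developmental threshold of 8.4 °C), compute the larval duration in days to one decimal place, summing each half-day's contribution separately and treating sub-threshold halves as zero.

15.1 days

Day half: max(0, 22.6 − 8.4) × 0.5 = 14.2 × 0.5 = 7.10 DD.
Night half: max(0, 13.9 − 8.4) × 0.5 = 5.5 × 0.5 = 2.75 DD.
Per 24 h: 9.85 DD/day.
Duration = 149 / 9.85 = 15.127 ≈ 15.1 days.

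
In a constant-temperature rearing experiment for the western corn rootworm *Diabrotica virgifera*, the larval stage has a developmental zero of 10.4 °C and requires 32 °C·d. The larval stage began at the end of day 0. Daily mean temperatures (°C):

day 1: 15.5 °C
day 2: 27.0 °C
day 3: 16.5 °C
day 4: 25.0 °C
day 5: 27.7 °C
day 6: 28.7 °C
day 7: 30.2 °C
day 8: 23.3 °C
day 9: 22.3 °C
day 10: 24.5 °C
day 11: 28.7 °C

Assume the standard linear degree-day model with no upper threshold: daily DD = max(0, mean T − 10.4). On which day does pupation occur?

Daily DD above 10.4 °C: 5.1, 16.6, 6.1, 14.6, 17.3, 18.3, 19.8, 12.9, 11.9, 14.1, 18.3.
Cumulative: 5.1, 21.7, 27.8, 42.4, 59.7, 78.0, 97.8, 110.7, 122.6, 136.7, 155.0.
The total first reaches 32 DD on day 4.

day 4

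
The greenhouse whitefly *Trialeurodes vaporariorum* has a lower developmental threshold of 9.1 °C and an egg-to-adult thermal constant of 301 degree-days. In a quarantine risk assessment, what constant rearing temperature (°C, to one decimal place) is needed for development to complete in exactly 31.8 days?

18.6 °C

Required daily accumulation = 301 / 31.8 = 9.465 DD/day.
T = T_base + 9.465 = 9.1 + 9.465 = 18.565 ≈ 18.6 °C.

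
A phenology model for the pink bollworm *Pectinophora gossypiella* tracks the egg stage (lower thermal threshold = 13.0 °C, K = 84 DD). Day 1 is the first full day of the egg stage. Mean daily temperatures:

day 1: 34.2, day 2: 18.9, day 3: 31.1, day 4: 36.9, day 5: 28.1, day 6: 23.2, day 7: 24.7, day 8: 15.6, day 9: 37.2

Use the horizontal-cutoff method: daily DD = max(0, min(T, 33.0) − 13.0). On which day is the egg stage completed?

Daily DD above 13.0 °C (capped at 20.0): 20.0, 5.9, 18.1, 20.0, 15.1, 10.2, 11.7, 2.6, 20.0.
Cumulative: 20.0, 25.9, 44.0, 64.0, 79.1, 89.3, 101.0, 103.6, 123.6.
The total first reaches 84 DD on day 6.

day 6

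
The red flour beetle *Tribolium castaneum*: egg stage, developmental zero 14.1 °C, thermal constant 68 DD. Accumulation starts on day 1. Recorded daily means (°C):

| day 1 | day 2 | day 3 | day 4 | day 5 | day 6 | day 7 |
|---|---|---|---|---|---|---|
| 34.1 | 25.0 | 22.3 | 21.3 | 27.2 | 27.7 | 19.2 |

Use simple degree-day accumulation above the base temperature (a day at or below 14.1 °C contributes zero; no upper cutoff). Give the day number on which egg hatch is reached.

Daily DD above 14.1 °C: 20.0, 10.9, 8.2, 7.2, 13.1, 13.6, 5.1.
Cumulative: 20.0, 30.9, 39.1, 46.3, 59.4, 73.0, 78.1.
The total first reaches 68 DD on day 6.

day 6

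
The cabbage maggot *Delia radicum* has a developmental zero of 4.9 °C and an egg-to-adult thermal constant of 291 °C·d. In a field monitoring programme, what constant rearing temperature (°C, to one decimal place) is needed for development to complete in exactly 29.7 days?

14.7 °C

Required daily accumulation = 291 / 29.7 = 9.798 DD/day.
T = T_base + 9.798 = 4.9 + 9.798 = 14.698 ≈ 14.7 °C.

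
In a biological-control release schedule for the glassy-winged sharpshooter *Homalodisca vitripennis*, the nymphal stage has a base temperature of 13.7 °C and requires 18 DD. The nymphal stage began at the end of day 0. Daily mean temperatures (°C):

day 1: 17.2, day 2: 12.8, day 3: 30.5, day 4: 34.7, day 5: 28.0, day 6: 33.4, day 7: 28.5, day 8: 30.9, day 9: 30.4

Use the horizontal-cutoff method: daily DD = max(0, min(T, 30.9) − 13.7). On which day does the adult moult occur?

Daily DD above 13.7 °C (capped at 17.2): 3.5, 0.0, 16.8, 17.2, 14.3, 17.2, 14.8, 17.2, 16.7.
Cumulative: 3.5, 3.5, 20.3, 37.5, 51.8, 69.0, 83.8, 101.0, 117.7.
The total first reaches 18 DD on day 3.

day 3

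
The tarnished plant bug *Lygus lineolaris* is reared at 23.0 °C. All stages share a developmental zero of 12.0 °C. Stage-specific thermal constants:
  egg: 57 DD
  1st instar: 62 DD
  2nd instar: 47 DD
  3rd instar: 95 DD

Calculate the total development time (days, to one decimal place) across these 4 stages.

23.7 days

Daily accumulation at 23.0 °C = 23.0 − 12.0 = 11.0 DD/day.
Total K = 57 + 62 + 47 + 95 = 261 DD.
Total duration = 261 / 11.0 = 23.727 ≈ 23.7 days.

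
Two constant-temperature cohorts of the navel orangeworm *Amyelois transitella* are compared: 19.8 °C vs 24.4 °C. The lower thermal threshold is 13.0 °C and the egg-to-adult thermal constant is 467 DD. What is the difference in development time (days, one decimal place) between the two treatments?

27.7 days

At 19.8 °C: 467 / (19.8 − 13.0) = 467 / 6.8 = 68.676 d.
At 24.4 °C: 467 / (24.4 − 13.0) = 467 / 11.4 = 40.965 d.
Difference = |68.676 − 40.965| = 27.712 ≈ 27.7 days.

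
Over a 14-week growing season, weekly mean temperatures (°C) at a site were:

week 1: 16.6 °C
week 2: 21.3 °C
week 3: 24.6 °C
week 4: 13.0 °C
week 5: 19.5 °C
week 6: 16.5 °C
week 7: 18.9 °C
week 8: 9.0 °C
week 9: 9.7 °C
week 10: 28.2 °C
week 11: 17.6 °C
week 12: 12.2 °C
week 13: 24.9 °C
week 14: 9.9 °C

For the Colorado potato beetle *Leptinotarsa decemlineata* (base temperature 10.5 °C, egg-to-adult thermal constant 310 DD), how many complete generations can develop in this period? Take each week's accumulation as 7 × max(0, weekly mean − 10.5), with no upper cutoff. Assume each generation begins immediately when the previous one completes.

Weekly DD (7 × max(0, T̄ − 10.5)): 42.7, 75.6, 98.7, 17.5, 63.0, 42.0, 58.8, 0.0, 0.0, 123.9, 49.7, 11.9, 100.8, 0.0.
Season total = 684.6 DD.
Complete generations = ⌊684.6 / 310⌋ = 2.

2 generations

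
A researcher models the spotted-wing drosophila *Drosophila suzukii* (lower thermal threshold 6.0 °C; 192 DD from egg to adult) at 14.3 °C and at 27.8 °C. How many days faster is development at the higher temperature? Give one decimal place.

At 14.3 °C: 192 / (14.3 − 6.0) = 192 / 8.3 = 23.133 d.
At 27.8 °C: 192 / (27.8 − 6.0) = 192 / 21.8 = 8.807 d.
Difference = |23.133 − 8.807| = 14.325 ≈ 14.3 days.

14.3 days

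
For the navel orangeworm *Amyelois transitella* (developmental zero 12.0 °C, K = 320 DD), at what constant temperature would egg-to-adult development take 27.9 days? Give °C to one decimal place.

23.5 °C

Required daily accumulation = 320 / 27.9 = 11.470 DD/day.
T = T_base + 11.470 = 12.0 + 11.470 = 23.470 ≈ 23.5 °C.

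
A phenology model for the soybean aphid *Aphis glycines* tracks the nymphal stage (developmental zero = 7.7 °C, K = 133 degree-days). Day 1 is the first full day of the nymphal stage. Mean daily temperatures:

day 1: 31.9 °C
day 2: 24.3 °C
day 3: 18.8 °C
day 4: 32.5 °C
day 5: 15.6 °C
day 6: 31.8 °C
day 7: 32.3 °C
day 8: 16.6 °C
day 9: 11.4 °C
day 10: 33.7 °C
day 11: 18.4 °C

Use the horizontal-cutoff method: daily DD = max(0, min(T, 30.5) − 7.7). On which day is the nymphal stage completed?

day 8

Daily DD above 7.7 °C (capped at 22.8): 22.8, 16.6, 11.1, 22.8, 7.9, 22.8, 22.8, 8.9, 3.7, 22.8, 10.7.
Cumulative: 22.8, 39.4, 50.5, 73.3, 81.2, 104.0, 126.8, 135.7, 139.4, 162.2, 172.9.
The total first reaches 133 DD on day 8.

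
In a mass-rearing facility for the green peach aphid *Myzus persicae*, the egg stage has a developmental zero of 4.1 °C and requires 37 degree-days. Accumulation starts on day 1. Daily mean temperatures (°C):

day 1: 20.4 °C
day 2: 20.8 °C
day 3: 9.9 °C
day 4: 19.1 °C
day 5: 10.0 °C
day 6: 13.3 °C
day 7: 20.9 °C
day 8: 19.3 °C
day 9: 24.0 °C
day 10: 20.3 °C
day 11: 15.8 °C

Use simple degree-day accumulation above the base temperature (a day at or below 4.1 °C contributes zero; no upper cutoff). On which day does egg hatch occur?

Daily DD above 4.1 °C: 16.3, 16.7, 5.8, 15.0, 5.9, 9.2, 16.8, 15.2, 19.9, 16.2, 11.7.
Cumulative: 16.3, 33.0, 38.8, 53.8, 59.7, 68.9, 85.7, 100.9, 120.8, 137.0, 148.7.
The total first reaches 37 DD on day 3.

day 3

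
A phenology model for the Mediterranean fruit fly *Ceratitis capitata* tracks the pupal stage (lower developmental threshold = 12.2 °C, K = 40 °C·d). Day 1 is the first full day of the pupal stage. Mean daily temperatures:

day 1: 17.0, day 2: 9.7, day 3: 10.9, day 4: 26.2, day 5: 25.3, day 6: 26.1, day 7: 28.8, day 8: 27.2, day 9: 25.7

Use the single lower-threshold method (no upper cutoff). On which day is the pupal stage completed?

day 6

Daily DD above 12.2 °C: 4.8, 0.0, 0.0, 14.0, 13.1, 13.9, 16.6, 15.0, 13.5.
Cumulative: 4.8, 4.8, 4.8, 18.8, 31.9, 45.8, 62.4, 77.4, 90.9.
The total first reaches 40 DD on day 6.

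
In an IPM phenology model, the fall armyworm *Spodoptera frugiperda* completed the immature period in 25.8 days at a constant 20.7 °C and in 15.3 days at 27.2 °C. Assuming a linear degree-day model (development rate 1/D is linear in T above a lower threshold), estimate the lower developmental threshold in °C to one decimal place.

11.2 °C

Equal thermal constants: D₁(T₁ − T_b) = D₂(T₂ − T_b).
25.8·(20.7 − T_b) = 15.3·(27.2 − T_b)
T_b = (25.8·20.7 − 15.3·27.2) / (25.8 − 15.3) = 117.90 / 10.5 = 11.229 °C ≈ 11.2 °C.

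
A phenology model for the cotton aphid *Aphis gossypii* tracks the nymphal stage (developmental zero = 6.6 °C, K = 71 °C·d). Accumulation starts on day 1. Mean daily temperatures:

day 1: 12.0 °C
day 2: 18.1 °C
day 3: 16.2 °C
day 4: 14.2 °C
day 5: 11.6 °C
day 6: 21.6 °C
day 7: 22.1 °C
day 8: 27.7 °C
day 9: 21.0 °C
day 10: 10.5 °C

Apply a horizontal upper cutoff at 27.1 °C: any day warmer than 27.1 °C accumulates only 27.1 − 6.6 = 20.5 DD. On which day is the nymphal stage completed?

day 8

Daily DD above 6.6 °C (capped at 20.5): 5.4, 11.5, 9.6, 7.6, 5.0, 15.0, 15.5, 20.5, 14.4, 3.9.
Cumulative: 5.4, 16.9, 26.5, 34.1, 39.1, 54.1, 69.6, 90.1, 104.5, 108.4.
The total first reaches 71 DD on day 8.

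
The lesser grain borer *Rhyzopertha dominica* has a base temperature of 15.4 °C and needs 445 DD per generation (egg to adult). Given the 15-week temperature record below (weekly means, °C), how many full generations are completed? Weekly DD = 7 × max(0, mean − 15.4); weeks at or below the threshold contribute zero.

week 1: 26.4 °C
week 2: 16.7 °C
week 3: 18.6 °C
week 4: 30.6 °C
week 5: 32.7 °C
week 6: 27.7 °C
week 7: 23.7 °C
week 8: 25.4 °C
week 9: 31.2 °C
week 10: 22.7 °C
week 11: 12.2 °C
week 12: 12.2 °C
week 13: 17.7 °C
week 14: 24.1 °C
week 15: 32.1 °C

Weekly DD (7 × max(0, T̄ − 15.4)): 77.0, 9.1, 22.4, 106.4, 121.1, 86.1, 58.1, 70.0, 110.6, 51.1, 0.0, 0.0, 16.1, 60.9, 116.9.
Season total = 905.8 DD.
Complete generations = ⌊905.8 / 445⌋ = 2.

2 generations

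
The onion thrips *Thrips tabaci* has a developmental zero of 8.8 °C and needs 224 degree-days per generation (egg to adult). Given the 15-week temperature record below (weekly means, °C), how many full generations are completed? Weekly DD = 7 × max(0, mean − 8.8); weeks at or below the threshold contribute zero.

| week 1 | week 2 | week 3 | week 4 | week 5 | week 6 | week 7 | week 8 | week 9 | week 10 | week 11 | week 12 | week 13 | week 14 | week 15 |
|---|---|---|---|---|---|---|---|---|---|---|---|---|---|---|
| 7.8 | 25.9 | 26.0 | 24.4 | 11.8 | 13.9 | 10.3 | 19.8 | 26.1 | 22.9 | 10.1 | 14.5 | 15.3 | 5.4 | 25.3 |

Weekly DD (7 × max(0, T̄ − 8.8)): 0.0, 119.7, 120.4, 109.2, 21.0, 35.7, 10.5, 77.0, 121.1, 98.7, 9.1, 39.9, 45.5, 0.0, 115.5.
Season total = 923.3 DD.
Complete generations = ⌊923.3 / 224⌋ = 4.

4 generations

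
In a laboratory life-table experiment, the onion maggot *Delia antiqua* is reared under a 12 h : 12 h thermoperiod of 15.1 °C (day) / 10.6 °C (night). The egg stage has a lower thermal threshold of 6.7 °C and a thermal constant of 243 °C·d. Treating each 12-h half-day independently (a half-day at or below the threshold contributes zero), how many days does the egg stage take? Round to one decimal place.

Day half: max(0, 15.1 − 6.7) × 0.5 = 8.4 × 0.5 = 4.20 DD.
Night half: max(0, 10.6 − 6.7) × 0.5 = 3.9 × 0.5 = 1.95 DD.
Per 24 h: 6.15 DD/day.
Duration = 243 / 6.15 = 39.512 ≈ 39.5 days.

39.5 days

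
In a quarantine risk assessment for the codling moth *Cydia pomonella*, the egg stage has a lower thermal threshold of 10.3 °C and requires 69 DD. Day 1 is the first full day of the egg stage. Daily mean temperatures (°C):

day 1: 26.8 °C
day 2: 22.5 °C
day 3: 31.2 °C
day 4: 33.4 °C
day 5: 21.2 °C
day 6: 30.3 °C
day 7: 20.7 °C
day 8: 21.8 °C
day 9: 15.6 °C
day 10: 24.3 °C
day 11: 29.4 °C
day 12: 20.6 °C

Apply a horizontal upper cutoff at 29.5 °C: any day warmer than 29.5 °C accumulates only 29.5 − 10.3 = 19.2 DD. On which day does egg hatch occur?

Daily DD above 10.3 °C (capped at 19.2): 16.5, 12.2, 19.2, 19.2, 10.9, 19.2, 10.4, 11.5, 5.3, 14.0, 19.1, 10.3.
Cumulative: 16.5, 28.7, 47.9, 67.1, 78.0, 97.2, 107.6, 119.1, 124.4, 138.4, 157.5, 167.8.
The total first reaches 69 DD on day 5.

day 5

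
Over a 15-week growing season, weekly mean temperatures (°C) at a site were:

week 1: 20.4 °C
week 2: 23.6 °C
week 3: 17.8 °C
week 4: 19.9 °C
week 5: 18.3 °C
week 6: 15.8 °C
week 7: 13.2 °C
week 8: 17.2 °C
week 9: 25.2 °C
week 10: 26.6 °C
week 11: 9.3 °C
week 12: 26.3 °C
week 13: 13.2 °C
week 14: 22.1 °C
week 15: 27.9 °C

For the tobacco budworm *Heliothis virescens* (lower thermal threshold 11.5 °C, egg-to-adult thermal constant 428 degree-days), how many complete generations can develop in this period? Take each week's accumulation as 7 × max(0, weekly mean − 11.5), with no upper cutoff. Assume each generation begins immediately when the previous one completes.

Weekly DD (7 × max(0, T̄ − 11.5)): 62.3, 84.7, 44.1, 58.8, 47.6, 30.1, 11.9, 39.9, 95.9, 105.7, 0.0, 103.6, 11.9, 74.2, 114.8.
Season total = 885.5 DD.
Complete generations = ⌊885.5 / 428⌋ = 2.

2 generations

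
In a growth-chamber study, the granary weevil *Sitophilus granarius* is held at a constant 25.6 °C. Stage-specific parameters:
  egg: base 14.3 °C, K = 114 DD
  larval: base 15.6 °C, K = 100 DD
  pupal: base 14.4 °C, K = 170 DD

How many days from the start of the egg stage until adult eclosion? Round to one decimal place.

egg: 114 / (25.6 − 14.3) = 114 / 11.3 = 10.088 d.
larval: 100 / (25.6 − 15.6) = 100 / 10.0 = 10.000 d.
pupal: 170 / (25.6 − 14.4) = 170 / 11.2 = 15.179 d.
Sum = 35.267 ≈ 35.3 days.

35.3 days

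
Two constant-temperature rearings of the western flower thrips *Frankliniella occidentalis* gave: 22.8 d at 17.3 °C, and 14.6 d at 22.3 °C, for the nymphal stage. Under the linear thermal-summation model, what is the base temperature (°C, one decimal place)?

8.4 °C

Under the model K = D·(T − T_b), so D₁·(T₁ − T_b) = D₂·(T₂ − T_b).
22.8·(17.3 − T_b) = 14.6·(22.3 − T_b)
T_b = (22.8·17.3 − 14.6·22.3) / (22.8 − 14.6) = 68.86 / 8.2 = 8.398 °C ≈ 8.4 °C.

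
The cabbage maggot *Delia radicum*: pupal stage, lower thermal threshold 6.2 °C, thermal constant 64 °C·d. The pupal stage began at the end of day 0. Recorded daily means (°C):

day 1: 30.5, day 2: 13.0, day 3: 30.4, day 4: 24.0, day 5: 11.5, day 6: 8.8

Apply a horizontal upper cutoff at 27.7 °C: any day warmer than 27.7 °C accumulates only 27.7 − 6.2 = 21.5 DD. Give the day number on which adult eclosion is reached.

day 4

Daily DD above 6.2 °C (capped at 21.5): 21.5, 6.8, 21.5, 17.8, 5.3, 2.6.
Cumulative: 21.5, 28.3, 49.8, 67.6, 72.9, 75.5.
The total first reaches 64 DD on day 4.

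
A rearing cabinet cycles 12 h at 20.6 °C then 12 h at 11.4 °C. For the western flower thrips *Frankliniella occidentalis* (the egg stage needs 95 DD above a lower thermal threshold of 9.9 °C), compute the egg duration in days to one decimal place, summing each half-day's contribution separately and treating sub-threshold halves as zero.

15.6 days

Day half: max(0, 20.6 − 9.9) × 0.5 = 10.7 × 0.5 = 5.35 DD.
Night half: max(0, 11.4 − 9.9) × 0.5 = 1.5 × 0.5 = 0.75 DD.
Per 24 h: 6.10 DD/day.
Duration = 95 / 6.10 = 15.574 ≈ 15.6 days.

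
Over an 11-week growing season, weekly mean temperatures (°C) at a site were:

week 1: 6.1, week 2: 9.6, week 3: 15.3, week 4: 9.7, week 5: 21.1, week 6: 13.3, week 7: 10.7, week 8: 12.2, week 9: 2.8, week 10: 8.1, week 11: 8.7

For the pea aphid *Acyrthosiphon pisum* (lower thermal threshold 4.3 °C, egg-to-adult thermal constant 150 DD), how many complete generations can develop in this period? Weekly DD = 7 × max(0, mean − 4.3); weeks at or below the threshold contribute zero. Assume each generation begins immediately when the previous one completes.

Weekly DD (7 × max(0, T̄ − 4.3)): 12.6, 37.1, 77.0, 37.8, 117.6, 63.0, 44.8, 55.3, 0.0, 26.6, 30.8.
Season total = 502.6 DD.
Complete generations = ⌊502.6 / 150⌋ = 3.

3 generations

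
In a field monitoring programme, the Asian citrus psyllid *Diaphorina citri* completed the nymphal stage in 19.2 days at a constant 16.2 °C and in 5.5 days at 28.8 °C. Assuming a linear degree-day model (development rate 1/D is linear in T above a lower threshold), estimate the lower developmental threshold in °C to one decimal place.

Under the model K = D·(T − T_b), so D₁·(T₁ − T_b) = D₂·(T₂ − T_b).
19.2·(16.2 − T_b) = 5.5·(28.8 − T_b)
T_b = (19.2·16.2 − 5.5·28.8) / (19.2 − 5.5) = 152.64 / 13.7 = 11.142 °C ≈ 11.1 °C.

11.1 °C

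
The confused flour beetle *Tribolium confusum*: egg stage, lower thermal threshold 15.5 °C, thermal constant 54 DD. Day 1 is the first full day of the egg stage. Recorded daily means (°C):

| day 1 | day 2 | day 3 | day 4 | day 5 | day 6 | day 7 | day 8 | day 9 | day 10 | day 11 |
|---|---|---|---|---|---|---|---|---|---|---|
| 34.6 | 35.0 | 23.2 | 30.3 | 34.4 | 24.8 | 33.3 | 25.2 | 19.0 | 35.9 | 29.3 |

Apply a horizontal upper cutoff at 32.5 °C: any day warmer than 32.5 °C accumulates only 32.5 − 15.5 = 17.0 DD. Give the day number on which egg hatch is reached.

day 4

Daily DD above 15.5 °C (capped at 17.0): 17.0, 17.0, 7.7, 14.8, 17.0, 9.3, 17.0, 9.7, 3.5, 17.0, 13.8.
Cumulative: 17.0, 34.0, 41.7, 56.5, 73.5, 82.8, 99.8, 109.5, 113.0, 130.0, 143.8.
The total first reaches 54 DD on day 4.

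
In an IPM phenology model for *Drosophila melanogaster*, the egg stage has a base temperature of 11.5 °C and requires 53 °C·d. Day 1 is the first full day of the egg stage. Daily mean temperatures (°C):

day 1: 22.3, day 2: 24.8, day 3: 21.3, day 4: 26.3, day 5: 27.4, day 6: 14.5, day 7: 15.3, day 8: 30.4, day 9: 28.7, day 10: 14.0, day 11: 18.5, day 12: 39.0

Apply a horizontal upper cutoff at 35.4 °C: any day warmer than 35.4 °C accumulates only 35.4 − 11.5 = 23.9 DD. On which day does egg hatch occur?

day 5

Daily DD above 11.5 °C (capped at 23.9): 10.8, 13.3, 9.8, 14.8, 15.9, 3.0, 3.8, 18.9, 17.2, 2.5, 7.0, 23.9.
Cumulative: 10.8, 24.1, 33.9, 48.7, 64.6, 67.6, 71.4, 90.3, 107.5, 110.0, 117.0, 140.9.
The total first reaches 53 DD on day 5.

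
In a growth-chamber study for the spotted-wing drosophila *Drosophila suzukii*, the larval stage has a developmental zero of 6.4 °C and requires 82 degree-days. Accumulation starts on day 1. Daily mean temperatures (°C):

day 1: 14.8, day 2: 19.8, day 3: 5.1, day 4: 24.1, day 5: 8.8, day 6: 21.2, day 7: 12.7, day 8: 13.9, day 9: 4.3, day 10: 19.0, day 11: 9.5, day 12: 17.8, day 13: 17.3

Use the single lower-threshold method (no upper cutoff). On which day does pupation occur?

day 10

Daily DD above 6.4 °C: 8.4, 13.4, 0.0, 17.7, 2.4, 14.8, 6.3, 7.5, 0.0, 12.6, 3.1, 11.4, 10.9.
Cumulative: 8.4, 21.8, 21.8, 39.5, 41.9, 56.7, 63.0, 70.5, 70.5, 83.1, 86.2, 97.6, 108.5.
The total first reaches 82 DD on day 10.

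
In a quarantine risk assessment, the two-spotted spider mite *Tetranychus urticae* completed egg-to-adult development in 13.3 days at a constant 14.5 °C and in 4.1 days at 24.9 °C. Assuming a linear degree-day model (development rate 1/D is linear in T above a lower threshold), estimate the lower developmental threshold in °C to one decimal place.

Under the model K = D·(T − T_b), so D₁·(T₁ − T_b) = D₂·(T₂ − T_b).
13.3·(14.5 − T_b) = 4.1·(24.9 − T_b)
T_b = (13.3·14.5 − 4.1·24.9) / (13.3 − 4.1) = 90.76 / 9.2 = 9.865 °C ≈ 9.9 °C.

9.9 °C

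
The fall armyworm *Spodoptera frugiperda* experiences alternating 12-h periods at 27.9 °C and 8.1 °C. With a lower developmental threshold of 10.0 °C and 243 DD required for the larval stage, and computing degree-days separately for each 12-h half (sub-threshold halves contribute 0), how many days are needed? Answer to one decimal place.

Day half: max(0, 27.9 − 10.0) × 0.5 = 17.9 × 0.5 = 8.95 DD.
Night half: max(0, 8.1 − 10.0) × 0.5 = 0.0 × 0.5 = 0.00 DD.
Per 24 h: 8.95 DD/day.
Duration = 243 / 8.95 = 27.151 ≈ 27.2 days.

27.2 days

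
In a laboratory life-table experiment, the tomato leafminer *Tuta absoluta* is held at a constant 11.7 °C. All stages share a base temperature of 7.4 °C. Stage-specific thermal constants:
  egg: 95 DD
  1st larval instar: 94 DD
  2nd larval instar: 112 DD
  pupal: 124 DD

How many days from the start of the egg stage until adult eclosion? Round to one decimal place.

98.8 days

Daily accumulation at 11.7 °C = 11.7 − 7.4 = 4.3 DD/day.
Total K = 95 + 94 + 112 + 124 = 425 DD.
Total duration = 425 / 4.3 = 98.837 ≈ 98.8 days.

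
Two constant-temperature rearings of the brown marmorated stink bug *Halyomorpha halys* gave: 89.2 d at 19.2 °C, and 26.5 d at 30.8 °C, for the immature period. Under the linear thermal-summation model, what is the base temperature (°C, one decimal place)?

14.3 °C

Equal thermal constants: D₁(T₁ − T_b) = D₂(T₂ − T_b).
89.2·(19.2 − T_b) = 26.5·(30.8 − T_b)
T_b = (89.2·19.2 − 26.5·30.8) / (89.2 − 26.5) = 896.44 / 62.7 = 14.297 °C ≈ 14.3 °C.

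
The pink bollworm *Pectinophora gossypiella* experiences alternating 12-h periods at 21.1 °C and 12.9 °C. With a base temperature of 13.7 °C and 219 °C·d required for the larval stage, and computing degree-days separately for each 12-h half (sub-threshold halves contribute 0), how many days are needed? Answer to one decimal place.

59.2 days

Day half: max(0, 21.1 − 13.7) × 0.5 = 7.4 × 0.5 = 3.70 DD.
Night half: max(0, 12.9 − 13.7) × 0.5 = 0.0 × 0.5 = 0.00 DD.
Per 24 h: 3.70 DD/day.
Duration = 219 / 3.70 = 59.189 ≈ 59.2 days.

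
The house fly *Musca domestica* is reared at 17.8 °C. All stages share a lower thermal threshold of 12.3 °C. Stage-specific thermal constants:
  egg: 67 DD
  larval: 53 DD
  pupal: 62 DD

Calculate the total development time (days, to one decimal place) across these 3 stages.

Daily accumulation at 17.8 °C = 17.8 − 12.3 = 5.5 DD/day.
Total K = 67 + 53 + 62 = 182 DD.
Total duration = 182 / 5.5 = 33.091 ≈ 33.1 days.

33.1 days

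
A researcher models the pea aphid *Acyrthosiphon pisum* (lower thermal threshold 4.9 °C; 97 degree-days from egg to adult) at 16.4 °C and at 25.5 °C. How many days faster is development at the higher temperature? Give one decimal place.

3.7 days

At 16.4 °C: 97 / (16.4 − 4.9) = 97 / 11.5 = 8.435 d.
At 25.5 °C: 97 / (25.5 − 4.9) = 97 / 20.6 = 4.709 d.
Difference = |8.435 − 4.709| = 3.726 ≈ 3.7 days.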